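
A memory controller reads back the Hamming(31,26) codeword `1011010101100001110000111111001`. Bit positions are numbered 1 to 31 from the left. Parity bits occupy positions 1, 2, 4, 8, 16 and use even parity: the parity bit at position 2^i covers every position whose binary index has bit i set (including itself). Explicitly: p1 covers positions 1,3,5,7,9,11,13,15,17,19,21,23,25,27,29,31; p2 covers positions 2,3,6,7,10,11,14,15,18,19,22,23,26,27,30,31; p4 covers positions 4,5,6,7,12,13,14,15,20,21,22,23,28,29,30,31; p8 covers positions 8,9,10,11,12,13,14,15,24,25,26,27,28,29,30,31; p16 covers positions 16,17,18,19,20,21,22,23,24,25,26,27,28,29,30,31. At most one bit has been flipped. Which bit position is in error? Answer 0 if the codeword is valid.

14

s1: b1⊕b3⊕b5⊕b7⊕b9⊕b11⊕b13⊕b15⊕b17⊕b19⊕b21⊕b23⊕b25⊕b27⊕b29⊕b31 = 1⊕1⊕0⊕0⊕0⊕1⊕0⊕0⊕1⊕0⊕0⊕1⊕1⊕1⊕0⊕1 = 0
s2: b2⊕b3⊕b6⊕b7⊕b10⊕b11⊕b14⊕b15⊕b18⊕b19⊕b22⊕b23⊕b26⊕b27⊕b30⊕b31 = 0⊕1⊕1⊕0⊕1⊕1⊕0⊕0⊕1⊕0⊕0⊕1⊕1⊕1⊕0⊕1 = 1
s4: b4⊕b5⊕b6⊕b7⊕b12⊕b13⊕b14⊕b15⊕b20⊕b21⊕b22⊕b23⊕b28⊕b29⊕b30⊕b31 = 1⊕0⊕1⊕0⊕0⊕0⊕0⊕0⊕0⊕0⊕0⊕1⊕1⊕0⊕0⊕1 = 1
s8: b8⊕b9⊕b10⊕b11⊕b12⊕b13⊕b14⊕b15⊕b24⊕b25⊕b26⊕b27⊕b28⊕b29⊕b30⊕b31 = 1⊕0⊕1⊕1⊕0⊕0⊕0⊕0⊕1⊕1⊕1⊕1⊕1⊕0⊕0⊕1 = 1
s16: b16⊕b17⊕b18⊕b19⊕b20⊕b21⊕b22⊕b23⊕b24⊕b25⊕b26⊕b27⊕b28⊕b29⊕b30⊕b31 = 1⊕1⊕1⊕0⊕0⊕0⊕0⊕1⊕1⊕1⊕1⊕1⊕1⊕0⊕0⊕1 = 0
Syndrome (s16...s1) = 01110 → position 14.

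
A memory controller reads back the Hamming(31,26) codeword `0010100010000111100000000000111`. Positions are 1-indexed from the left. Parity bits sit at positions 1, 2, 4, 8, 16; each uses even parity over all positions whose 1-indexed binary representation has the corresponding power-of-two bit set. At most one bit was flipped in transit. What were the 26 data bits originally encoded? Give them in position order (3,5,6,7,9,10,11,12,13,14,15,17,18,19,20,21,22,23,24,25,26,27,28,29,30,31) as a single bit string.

s1: b1⊕b3⊕b5⊕b7⊕b9⊕b11⊕b13⊕b15⊕b17⊕b19⊕b21⊕b23⊕b25⊕b27⊕b29⊕b31 = 0⊕1⊕1⊕0⊕1⊕0⊕0⊕1⊕1⊕0⊕0⊕0⊕0⊕0⊕1⊕1 = 1
s2: b2⊕b3⊕b6⊕b7⊕b10⊕b11⊕b14⊕b15⊕b18⊕b19⊕b22⊕b23⊕b26⊕b27⊕b30⊕b31 = 0⊕1⊕0⊕0⊕0⊕0⊕1⊕1⊕0⊕0⊕0⊕0⊕0⊕0⊕1⊕1 = 1
s4: b4⊕b5⊕b6⊕b7⊕b12⊕b13⊕b14⊕b15⊕b20⊕b21⊕b22⊕b23⊕b28⊕b29⊕b30⊕b31 = 0⊕1⊕0⊕0⊕0⊕0⊕1⊕1⊕0⊕0⊕0⊕0⊕0⊕1⊕1⊕1 = 0
s8: b8⊕b9⊕b10⊕b11⊕b12⊕b13⊕b14⊕b15⊕b24⊕b25⊕b26⊕b27⊕b28⊕b29⊕b30⊕b31 = 0⊕1⊕0⊕0⊕0⊕0⊕1⊕1⊕0⊕0⊕0⊕0⊕0⊕1⊕1⊕1 = 0
s16: b16⊕b17⊕b18⊕b19⊕b20⊕b21⊕b22⊕b23⊕b24⊕b25⊕b26⊕b27⊕b28⊕b29⊕b30⊕b31 = 1⊕1⊕0⊕0⊕0⊕0⊕0⊕0⊕0⊕0⊕0⊕0⊕0⊕1⊕1⊕1 = 1
Syndrome (s16...s1) = 10011 → position 19.
Flip bit 19: corrected codeword = 0010100010000111101000000000111
Data bits at positions 3,5,6,7,9,10,11,12,13,14,15,17,18,19,20,21,22,23,24,25,26,27,28,29,30,31: 11001000011101000000000111

11001000011101000000000111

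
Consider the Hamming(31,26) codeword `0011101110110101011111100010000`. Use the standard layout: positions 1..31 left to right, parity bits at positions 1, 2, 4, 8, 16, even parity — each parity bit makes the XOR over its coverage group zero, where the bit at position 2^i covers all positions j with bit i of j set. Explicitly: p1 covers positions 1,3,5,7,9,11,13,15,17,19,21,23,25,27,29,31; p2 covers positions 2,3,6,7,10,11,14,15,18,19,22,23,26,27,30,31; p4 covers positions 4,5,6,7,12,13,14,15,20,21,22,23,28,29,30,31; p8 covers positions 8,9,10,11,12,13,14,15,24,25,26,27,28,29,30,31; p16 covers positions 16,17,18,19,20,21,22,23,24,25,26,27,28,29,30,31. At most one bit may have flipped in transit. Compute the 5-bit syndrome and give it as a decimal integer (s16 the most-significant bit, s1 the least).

s1: b1⊕b3⊕b5⊕b7⊕b9⊕b11⊕b13⊕b15⊕b17⊕b19⊕b21⊕b23⊕b25⊕b27⊕b29⊕b31 = 0⊕1⊕1⊕1⊕1⊕1⊕0⊕0⊕0⊕1⊕1⊕1⊕0⊕1⊕0⊕0 = 1
s2: b2⊕b3⊕b6⊕b7⊕b10⊕b11⊕b14⊕b15⊕b18⊕b19⊕b22⊕b23⊕b26⊕b27⊕b30⊕b31 = 0⊕1⊕0⊕1⊕0⊕1⊕1⊕0⊕1⊕1⊕1⊕1⊕0⊕1⊕0⊕0 = 1
s4: b4⊕b5⊕b6⊕b7⊕b12⊕b13⊕b14⊕b15⊕b20⊕b21⊕b22⊕b23⊕b28⊕b29⊕b30⊕b31 = 1⊕1⊕0⊕1⊕1⊕0⊕1⊕0⊕1⊕1⊕1⊕1⊕0⊕0⊕0⊕0 = 1
s8: b8⊕b9⊕b10⊕b11⊕b12⊕b13⊕b14⊕b15⊕b24⊕b25⊕b26⊕b27⊕b28⊕b29⊕b30⊕b31 = 1⊕1⊕0⊕1⊕1⊕0⊕1⊕0⊕0⊕0⊕0⊕1⊕0⊕0⊕0⊕0 = 0
s16: b16⊕b17⊕b18⊕b19⊕b20⊕b21⊕b22⊕b23⊕b24⊕b25⊕b26⊕b27⊕b28⊕b29⊕b30⊕b31 = 1⊕0⊕1⊕1⊕1⊕1⊕1⊕1⊕0⊕0⊕0⊕1⊕0⊕0⊕0⊕0 = 0
Syndrome (s16...s1) = 00111 → position 7.

7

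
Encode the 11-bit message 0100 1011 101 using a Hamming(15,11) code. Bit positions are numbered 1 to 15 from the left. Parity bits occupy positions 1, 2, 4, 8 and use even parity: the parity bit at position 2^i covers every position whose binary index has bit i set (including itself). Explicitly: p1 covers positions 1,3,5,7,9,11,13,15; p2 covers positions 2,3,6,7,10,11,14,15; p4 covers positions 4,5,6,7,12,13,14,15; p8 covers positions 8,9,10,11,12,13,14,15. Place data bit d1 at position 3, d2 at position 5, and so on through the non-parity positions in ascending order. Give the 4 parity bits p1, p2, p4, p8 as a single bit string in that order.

Place data bits at non-power-of-two positions: b3=0, b5=1, b6=0, b7=0, b9=1, b10=0, b11=1, b12=1, b13=1, b14=0, b15=1.
p1 = XOR of data positions {3,5,7,9,11,13,15} = 0⊕1⊕0⊕1⊕1⊕1⊕1 = 1
p2 = XOR of data positions {3,6,7,10,11,14,15} = 0⊕0⊕0⊕0⊕1⊕0⊕1 = 0
p4 = XOR of data positions {5,6,7,12,13,14,15} = 1⊕0⊕0⊕1⊕1⊕0⊕1 = 0
p8 = XOR of data positions {9,10,11,12,13,14,15} = 1⊕0⊕1⊕1⊕1⊕0⊕1 = 1
Parity bits p1,p2,p4,p8 = 1001

1001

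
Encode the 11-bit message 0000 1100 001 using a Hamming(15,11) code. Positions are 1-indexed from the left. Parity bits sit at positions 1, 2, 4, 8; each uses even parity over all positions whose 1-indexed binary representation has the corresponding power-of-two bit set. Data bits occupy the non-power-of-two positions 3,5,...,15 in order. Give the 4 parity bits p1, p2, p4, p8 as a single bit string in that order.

Place data bits at non-power-of-two positions: b3=0, b5=0, b6=0, b7=0, b9=1, b10=1, b11=0, b12=0, b13=0, b14=0, b15=1.
p1 = XOR of data positions {3,5,7,9,11,13,15} = 0⊕0⊕0⊕1⊕0⊕0⊕1 = 0
p2 = XOR of data positions {3,6,7,10,11,14,15} = 0⊕0⊕0⊕1⊕0⊕0⊕1 = 0
p4 = XOR of data positions {5,6,7,12,13,14,15} = 0⊕0⊕0⊕0⊕0⊕0⊕1 = 1
p8 = XOR of data positions {9,10,11,12,13,14,15} = 1⊕1⊕0⊕0⊕0⊕0⊕1 = 1
Parity bits p1,p2,p4,p8 = 0011

0011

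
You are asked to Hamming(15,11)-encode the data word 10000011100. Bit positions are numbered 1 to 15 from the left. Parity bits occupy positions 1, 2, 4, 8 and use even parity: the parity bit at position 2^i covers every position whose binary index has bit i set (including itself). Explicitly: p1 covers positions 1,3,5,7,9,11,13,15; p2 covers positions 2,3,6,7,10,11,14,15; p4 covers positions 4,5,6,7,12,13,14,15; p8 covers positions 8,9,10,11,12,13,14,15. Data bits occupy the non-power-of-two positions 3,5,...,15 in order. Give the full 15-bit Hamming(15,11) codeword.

Place data bits at non-power-of-two positions: b3=1, b5=0, b6=0, b7=0, b9=0, b10=0, b11=1, b12=1, b13=1, b14=0, b15=0.
p1 = XOR of data positions {3,5,7,9,11,13,15} = 1⊕0⊕0⊕0⊕1⊕1⊕0 = 1
p2 = XOR of data positions {3,6,7,10,11,14,15} = 1⊕0⊕0⊕0⊕1⊕0⊕0 = 0
p4 = XOR of data positions {5,6,7,12,13,14,15} = 0⊕0⊕0⊕1⊕1⊕0⊕0 = 0
p8 = XOR of data positions {9,10,11,12,13,14,15} = 0⊕0⊕1⊕1⊕1⊕0⊕0 = 1
Codeword b1..b15 = 101000010011100

101000010011100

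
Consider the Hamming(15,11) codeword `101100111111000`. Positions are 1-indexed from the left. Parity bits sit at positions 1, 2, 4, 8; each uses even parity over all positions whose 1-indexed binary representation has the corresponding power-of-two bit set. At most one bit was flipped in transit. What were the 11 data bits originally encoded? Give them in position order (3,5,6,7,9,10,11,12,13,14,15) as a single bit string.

10011111100

s1: b1⊕b3⊕b5⊕b7⊕b9⊕b11⊕b13⊕b15 = 1⊕1⊕0⊕1⊕1⊕1⊕0⊕0 = 1
s2: b2⊕b3⊕b6⊕b7⊕b10⊕b11⊕b14⊕b15 = 0⊕1⊕0⊕1⊕1⊕1⊕0⊕0 = 0
s4: b4⊕b5⊕b6⊕b7⊕b12⊕b13⊕b14⊕b15 = 1⊕0⊕0⊕1⊕1⊕0⊕0⊕0 = 1
s8: b8⊕b9⊕b10⊕b11⊕b12⊕b13⊕b14⊕b15 = 1⊕1⊕1⊕1⊕1⊕0⊕0⊕0 = 1
Syndrome (s8...s1) = 1101 → position 13.
Flip bit 13: corrected codeword = 101100111111100
Data bits at positions 3,5,6,7,9,10,11,12,13,14,15: 10011111100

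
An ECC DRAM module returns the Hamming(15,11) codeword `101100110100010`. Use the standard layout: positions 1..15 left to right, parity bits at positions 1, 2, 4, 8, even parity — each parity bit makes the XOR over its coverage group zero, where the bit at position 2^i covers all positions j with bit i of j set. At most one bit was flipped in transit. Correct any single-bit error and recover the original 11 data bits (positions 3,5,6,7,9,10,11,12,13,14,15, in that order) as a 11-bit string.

10010100110

s1: b1⊕b3⊕b5⊕b7⊕b9⊕b11⊕b13⊕b15 = 1⊕1⊕0⊕1⊕0⊕0⊕0⊕0 = 1
s2: b2⊕b3⊕b6⊕b7⊕b10⊕b11⊕b14⊕b15 = 0⊕1⊕0⊕1⊕1⊕0⊕1⊕0 = 0
s4: b4⊕b5⊕b6⊕b7⊕b12⊕b13⊕b14⊕b15 = 1⊕0⊕0⊕1⊕0⊕0⊕1⊕0 = 1
s8: b8⊕b9⊕b10⊕b11⊕b12⊕b13⊕b14⊕b15 = 1⊕0⊕1⊕0⊕0⊕0⊕1⊕0 = 1
Syndrome (s8...s1) = 1101 → position 13.
Flip bit 13: corrected codeword = 101100110100110
Data bits at positions 3,5,6,7,9,10,11,12,13,14,15: 10010100110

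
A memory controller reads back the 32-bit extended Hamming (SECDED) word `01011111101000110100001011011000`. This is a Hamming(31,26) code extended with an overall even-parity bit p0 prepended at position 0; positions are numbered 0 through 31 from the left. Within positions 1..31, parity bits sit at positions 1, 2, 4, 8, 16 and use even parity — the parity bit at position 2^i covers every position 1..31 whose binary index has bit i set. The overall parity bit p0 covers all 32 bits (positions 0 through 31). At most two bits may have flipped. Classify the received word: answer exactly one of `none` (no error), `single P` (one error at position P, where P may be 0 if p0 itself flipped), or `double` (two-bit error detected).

s1: b1⊕b3⊕b5⊕b7⊕b9⊕b11⊕b13⊕b15⊕b17⊕b19⊕b21⊕b23⊕b25⊕b27⊕b29⊕b31 = 1⊕1⊕1⊕1⊕0⊕0⊕0⊕1⊕1⊕0⊕0⊕0⊕1⊕1⊕0⊕0 = 0
s2: b2⊕b3⊕b6⊕b7⊕b10⊕b11⊕b14⊕b15⊕b18⊕b19⊕b22⊕b23⊕b26⊕b27⊕b30⊕b31 = 0⊕1⊕1⊕1⊕1⊕0⊕1⊕1⊕0⊕0⊕1⊕0⊕0⊕1⊕0⊕0 = 0
s4: b4⊕b5⊕b6⊕b7⊕b12⊕b13⊕b14⊕b15⊕b20⊕b21⊕b22⊕b23⊕b28⊕b29⊕b30⊕b31 = 1⊕1⊕1⊕1⊕0⊕0⊕1⊕1⊕0⊕0⊕1⊕0⊕1⊕0⊕0⊕0 = 0
s8: b8⊕b9⊕b10⊕b11⊕b12⊕b13⊕b14⊕b15⊕b24⊕b25⊕b26⊕b27⊕b28⊕b29⊕b30⊕b31 = 1⊕0⊕1⊕0⊕0⊕0⊕1⊕1⊕1⊕1⊕0⊕1⊕1⊕0⊕0⊕0 = 0
s16: b16⊕b17⊕b18⊕b19⊕b20⊕b21⊕b22⊕b23⊕b24⊕b25⊕b26⊕b27⊕b28⊕b29⊕b30⊕b31 = 0⊕1⊕0⊕0⊕0⊕0⊕1⊕0⊕1⊕1⊕0⊕1⊕1⊕0⊕0⊕0 = 0
Syndrome (s16...s1) = 00000 → position 0 (no error).
Overall parity (XOR of all 32 bits, including p0): 0⊕1⊕0⊕1⊕1⊕1⊕1⊕1⊕1⊕0⊕1⊕0⊕0⊕0⊕1⊕1⊕0⊕1⊕0⊕0⊕0⊕0⊕1⊕0⊕1⊕1⊕0⊕1⊕1⊕0⊕0⊕0 = 0
Overall=0, syndrome position=0 → no error.

none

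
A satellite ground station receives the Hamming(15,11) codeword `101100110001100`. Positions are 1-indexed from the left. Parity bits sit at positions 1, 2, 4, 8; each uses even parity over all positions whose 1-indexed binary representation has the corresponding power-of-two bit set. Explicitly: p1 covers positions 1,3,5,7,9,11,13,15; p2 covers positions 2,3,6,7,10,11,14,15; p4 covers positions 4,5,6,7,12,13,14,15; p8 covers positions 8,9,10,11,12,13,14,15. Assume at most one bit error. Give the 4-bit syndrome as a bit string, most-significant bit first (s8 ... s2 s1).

s1: b1⊕b3⊕b5⊕b7⊕b9⊕b11⊕b13⊕b15 = 1⊕1⊕0⊕1⊕0⊕0⊕1⊕0 = 0
s2: b2⊕b3⊕b6⊕b7⊕b10⊕b11⊕b14⊕b15 = 0⊕1⊕0⊕1⊕0⊕0⊕0⊕0 = 0
s4: b4⊕b5⊕b6⊕b7⊕b12⊕b13⊕b14⊕b15 = 1⊕0⊕0⊕1⊕1⊕1⊕0⊕0 = 0
s8: b8⊕b9⊕b10⊕b11⊕b12⊕b13⊕b14⊕b15 = 1⊕0⊕0⊕0⊕1⊕1⊕0⊕0 = 1
Syndrome (s8...s1) = 1000 → position 8.

1000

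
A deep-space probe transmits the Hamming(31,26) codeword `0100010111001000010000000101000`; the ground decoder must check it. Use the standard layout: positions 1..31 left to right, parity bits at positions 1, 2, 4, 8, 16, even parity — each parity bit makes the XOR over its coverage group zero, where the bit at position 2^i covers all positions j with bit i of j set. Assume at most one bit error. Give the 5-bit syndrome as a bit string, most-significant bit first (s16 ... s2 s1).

s1: b1⊕b3⊕b5⊕b7⊕b9⊕b11⊕b13⊕b15⊕b17⊕b19⊕b21⊕b23⊕b25⊕b27⊕b29⊕b31 = 0⊕0⊕0⊕0⊕1⊕0⊕1⊕0⊕0⊕0⊕0⊕0⊕0⊕0⊕0⊕0 = 0
s2: b2⊕b3⊕b6⊕b7⊕b10⊕b11⊕b14⊕b15⊕b18⊕b19⊕b22⊕b23⊕b26⊕b27⊕b30⊕b31 = 1⊕0⊕1⊕0⊕1⊕0⊕0⊕0⊕1⊕0⊕0⊕0⊕1⊕0⊕0⊕0 = 1
s4: b4⊕b5⊕b6⊕b7⊕b12⊕b13⊕b14⊕b15⊕b20⊕b21⊕b22⊕b23⊕b28⊕b29⊕b30⊕b31 = 0⊕0⊕1⊕0⊕0⊕1⊕0⊕0⊕0⊕0⊕0⊕0⊕1⊕0⊕0⊕0 = 1
s8: b8⊕b9⊕b10⊕b11⊕b12⊕b13⊕b14⊕b15⊕b24⊕b25⊕b26⊕b27⊕b28⊕b29⊕b30⊕b31 = 1⊕1⊕1⊕0⊕0⊕1⊕0⊕0⊕0⊕0⊕1⊕0⊕1⊕0⊕0⊕0 = 0
s16: b16⊕b17⊕b18⊕b19⊕b20⊕b21⊕b22⊕b23⊕b24⊕b25⊕b26⊕b27⊕b28⊕b29⊕b30⊕b31 = 0⊕0⊕1⊕0⊕0⊕0⊕0⊕0⊕0⊕0⊕1⊕0⊕1⊕0⊕0⊕0 = 1
Syndrome (s16...s1) = 10110 → position 22.

10110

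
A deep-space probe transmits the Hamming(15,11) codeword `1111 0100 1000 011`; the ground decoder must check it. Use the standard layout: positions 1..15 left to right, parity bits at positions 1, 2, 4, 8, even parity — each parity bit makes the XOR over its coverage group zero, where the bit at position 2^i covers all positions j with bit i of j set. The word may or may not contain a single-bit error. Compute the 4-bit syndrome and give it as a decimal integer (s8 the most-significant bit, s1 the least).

s1: b1⊕b3⊕b5⊕b7⊕b9⊕b11⊕b13⊕b15 = 1⊕1⊕0⊕0⊕1⊕0⊕0⊕1 = 0
s2: b2⊕b3⊕b6⊕b7⊕b10⊕b11⊕b14⊕b15 = 1⊕1⊕1⊕0⊕0⊕0⊕1⊕1 = 1
s4: b4⊕b5⊕b6⊕b7⊕b12⊕b13⊕b14⊕b15 = 1⊕0⊕1⊕0⊕0⊕0⊕1⊕1 = 0
s8: b8⊕b9⊕b10⊕b11⊕b12⊕b13⊕b14⊕b15 = 0⊕1⊕0⊕0⊕0⊕0⊕1⊕1 = 1
Syndrome (s8...s1) = 1010 → position 10.

10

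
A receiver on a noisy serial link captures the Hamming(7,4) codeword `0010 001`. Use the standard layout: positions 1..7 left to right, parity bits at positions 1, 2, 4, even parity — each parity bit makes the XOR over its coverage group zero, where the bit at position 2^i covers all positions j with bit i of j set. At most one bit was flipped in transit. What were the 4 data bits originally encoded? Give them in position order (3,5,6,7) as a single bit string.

s1: b1⊕b3⊕b5⊕b7 = 0⊕1⊕0⊕1 = 0
s2: b2⊕b3⊕b6⊕b7 = 0⊕1⊕0⊕1 = 0
s4: b4⊕b5⊕b6⊕b7 = 0⊕0⊕0⊕1 = 1
Syndrome (s4...s1) = 100 → position 4.
Flip bit 4: corrected codeword = 0011001
Data bits at positions 3,5,6,7: 1001

1001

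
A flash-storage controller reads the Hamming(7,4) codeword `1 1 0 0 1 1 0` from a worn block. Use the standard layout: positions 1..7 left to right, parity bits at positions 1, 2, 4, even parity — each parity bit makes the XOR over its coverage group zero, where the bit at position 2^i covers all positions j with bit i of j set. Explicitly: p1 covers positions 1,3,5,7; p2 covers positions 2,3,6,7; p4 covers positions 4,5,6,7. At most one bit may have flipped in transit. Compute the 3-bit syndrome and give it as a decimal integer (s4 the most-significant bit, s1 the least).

0

s1: b1⊕b3⊕b5⊕b7 = 1⊕0⊕1⊕0 = 0
s2: b2⊕b3⊕b6⊕b7 = 1⊕0⊕1⊕0 = 0
s4: b4⊕b5⊕b6⊕b7 = 0⊕1⊕1⊕0 = 0
Syndrome (s4...s1) = 000 → position 0 (no error).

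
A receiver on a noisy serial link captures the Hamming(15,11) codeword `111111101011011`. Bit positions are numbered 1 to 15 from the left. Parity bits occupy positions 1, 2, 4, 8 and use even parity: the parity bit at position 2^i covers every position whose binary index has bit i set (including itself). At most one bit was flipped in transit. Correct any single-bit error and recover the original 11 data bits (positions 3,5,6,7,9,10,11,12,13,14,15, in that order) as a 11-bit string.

s1: b1⊕b3⊕b5⊕b7⊕b9⊕b11⊕b13⊕b15 = 1⊕1⊕1⊕1⊕1⊕1⊕0⊕1 = 1
s2: b2⊕b3⊕b6⊕b7⊕b10⊕b11⊕b14⊕b15 = 1⊕1⊕1⊕1⊕0⊕1⊕1⊕1 = 1
s4: b4⊕b5⊕b6⊕b7⊕b12⊕b13⊕b14⊕b15 = 1⊕1⊕1⊕1⊕1⊕0⊕1⊕1 = 1
s8: b8⊕b9⊕b10⊕b11⊕b12⊕b13⊕b14⊕b15 = 0⊕1⊕0⊕1⊕1⊕0⊕1⊕1 = 1
Syndrome (s8...s1) = 1111 → position 15.
Flip bit 15: corrected codeword = 111111101011010
Data bits at positions 3,5,6,7,9,10,11,12,13,14,15: 11111011010

11111011010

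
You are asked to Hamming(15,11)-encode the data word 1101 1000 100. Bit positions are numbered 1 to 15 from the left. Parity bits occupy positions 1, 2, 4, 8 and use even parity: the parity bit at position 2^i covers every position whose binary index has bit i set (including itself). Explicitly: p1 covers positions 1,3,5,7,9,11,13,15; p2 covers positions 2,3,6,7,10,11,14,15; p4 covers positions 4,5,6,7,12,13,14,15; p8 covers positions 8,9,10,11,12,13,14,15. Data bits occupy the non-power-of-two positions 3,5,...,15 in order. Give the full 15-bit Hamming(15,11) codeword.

Place data bits at non-power-of-two positions: b3=1, b5=1, b6=0, b7=1, b9=1, b10=0, b11=0, b12=0, b13=1, b14=0, b15=0.
p1 = XOR of data positions {3,5,7,9,11,13,15} = 1⊕1⊕1⊕1⊕0⊕1⊕0 = 1
p2 = XOR of data positions {3,6,7,10,11,14,15} = 1⊕0⊕1⊕0⊕0⊕0⊕0 = 0
p4 = XOR of data positions {5,6,7,12,13,14,15} = 1⊕0⊕1⊕0⊕1⊕0⊕0 = 1
p8 = XOR of data positions {9,10,11,12,13,14,15} = 1⊕0⊕0⊕0⊕1⊕0⊕0 = 0
Codeword b1..b15 = 101110101000100

101110101000100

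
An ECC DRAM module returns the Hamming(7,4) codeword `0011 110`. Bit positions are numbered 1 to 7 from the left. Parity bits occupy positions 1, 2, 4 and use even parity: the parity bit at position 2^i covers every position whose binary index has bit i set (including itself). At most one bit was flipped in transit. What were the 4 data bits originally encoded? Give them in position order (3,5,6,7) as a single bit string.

s1: b1⊕b3⊕b5⊕b7 = 0⊕1⊕1⊕0 = 0
s2: b2⊕b3⊕b6⊕b7 = 0⊕1⊕1⊕0 = 0
s4: b4⊕b5⊕b6⊕b7 = 1⊕1⊕1⊕0 = 1
Syndrome (s4...s1) = 100 → position 4.
Flip bit 4: corrected codeword = 0010110
Data bits at positions 3,5,6,7: 1110

1110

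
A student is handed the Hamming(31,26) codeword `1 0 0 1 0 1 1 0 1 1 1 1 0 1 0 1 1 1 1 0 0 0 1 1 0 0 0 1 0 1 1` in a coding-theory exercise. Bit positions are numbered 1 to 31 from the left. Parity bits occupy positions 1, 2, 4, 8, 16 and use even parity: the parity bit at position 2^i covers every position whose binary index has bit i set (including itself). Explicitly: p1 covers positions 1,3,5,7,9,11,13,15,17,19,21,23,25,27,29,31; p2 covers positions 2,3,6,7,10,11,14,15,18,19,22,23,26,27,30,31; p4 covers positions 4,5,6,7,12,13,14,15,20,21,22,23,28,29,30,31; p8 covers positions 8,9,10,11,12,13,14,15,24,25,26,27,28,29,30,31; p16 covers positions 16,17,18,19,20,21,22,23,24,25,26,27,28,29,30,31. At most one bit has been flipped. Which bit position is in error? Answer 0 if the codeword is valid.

s1: b1⊕b3⊕b5⊕b7⊕b9⊕b11⊕b13⊕b15⊕b17⊕b19⊕b21⊕b23⊕b25⊕b27⊕b29⊕b31 = 1⊕0⊕0⊕1⊕1⊕1⊕0⊕0⊕1⊕1⊕0⊕1⊕0⊕0⊕0⊕1 = 0
s2: b2⊕b3⊕b6⊕b7⊕b10⊕b11⊕b14⊕b15⊕b18⊕b19⊕b22⊕b23⊕b26⊕b27⊕b30⊕b31 = 0⊕0⊕1⊕1⊕1⊕1⊕1⊕0⊕1⊕1⊕0⊕1⊕0⊕0⊕1⊕1 = 0
s4: b4⊕b5⊕b6⊕b7⊕b12⊕b13⊕b14⊕b15⊕b20⊕b21⊕b22⊕b23⊕b28⊕b29⊕b30⊕b31 = 1⊕0⊕1⊕1⊕1⊕0⊕1⊕0⊕0⊕0⊕0⊕1⊕1⊕0⊕1⊕1 = 1
s8: b8⊕b9⊕b10⊕b11⊕b12⊕b13⊕b14⊕b15⊕b24⊕b25⊕b26⊕b27⊕b28⊕b29⊕b30⊕b31 = 0⊕1⊕1⊕1⊕1⊕0⊕1⊕0⊕1⊕0⊕0⊕0⊕1⊕0⊕1⊕1 = 1
s16: b16⊕b17⊕b18⊕b19⊕b20⊕b21⊕b22⊕b23⊕b24⊕b25⊕b26⊕b27⊕b28⊕b29⊕b30⊕b31 = 1⊕1⊕1⊕1⊕0⊕0⊕0⊕1⊕1⊕0⊕0⊕0⊕1⊕0⊕1⊕1 = 1
Syndrome (s16...s1) = 11100 → position 28.

28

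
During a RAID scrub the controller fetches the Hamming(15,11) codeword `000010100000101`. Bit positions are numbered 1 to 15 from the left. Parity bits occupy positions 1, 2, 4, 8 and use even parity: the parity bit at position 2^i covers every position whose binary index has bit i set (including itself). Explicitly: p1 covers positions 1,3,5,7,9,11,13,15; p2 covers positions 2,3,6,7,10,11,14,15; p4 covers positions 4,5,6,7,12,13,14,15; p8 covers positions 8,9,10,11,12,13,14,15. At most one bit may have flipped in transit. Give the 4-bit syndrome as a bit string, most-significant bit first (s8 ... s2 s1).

0000

s1: b1⊕b3⊕b5⊕b7⊕b9⊕b11⊕b13⊕b15 = 0⊕0⊕1⊕1⊕0⊕0⊕1⊕1 = 0
s2: b2⊕b3⊕b6⊕b7⊕b10⊕b11⊕b14⊕b15 = 0⊕0⊕0⊕1⊕0⊕0⊕0⊕1 = 0
s4: b4⊕b5⊕b6⊕b7⊕b12⊕b13⊕b14⊕b15 = 0⊕1⊕0⊕1⊕0⊕1⊕0⊕1 = 0
s8: b8⊕b9⊕b10⊕b11⊕b12⊕b13⊕b14⊕b15 = 0⊕0⊕0⊕0⊕0⊕1⊕0⊕1 = 0
Syndrome (s8...s1) = 0000 → position 0 (no error).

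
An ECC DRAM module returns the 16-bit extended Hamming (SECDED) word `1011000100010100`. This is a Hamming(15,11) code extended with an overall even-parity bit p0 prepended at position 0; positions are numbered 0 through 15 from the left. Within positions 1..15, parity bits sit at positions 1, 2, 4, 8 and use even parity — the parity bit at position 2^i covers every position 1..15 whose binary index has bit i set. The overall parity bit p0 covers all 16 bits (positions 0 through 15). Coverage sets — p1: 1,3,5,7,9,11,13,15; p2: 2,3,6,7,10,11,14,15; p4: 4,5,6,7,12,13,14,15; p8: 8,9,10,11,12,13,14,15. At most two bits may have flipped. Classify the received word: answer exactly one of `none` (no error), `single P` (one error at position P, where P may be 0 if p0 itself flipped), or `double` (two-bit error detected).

none

s1: b1⊕b3⊕b5⊕b7⊕b9⊕b11⊕b13⊕b15 = 0⊕1⊕0⊕1⊕0⊕1⊕1⊕0 = 0
s2: b2⊕b3⊕b6⊕b7⊕b10⊕b11⊕b14⊕b15 = 1⊕1⊕0⊕1⊕0⊕1⊕0⊕0 = 0
s4: b4⊕b5⊕b6⊕b7⊕b12⊕b13⊕b14⊕b15 = 0⊕0⊕0⊕1⊕0⊕1⊕0⊕0 = 0
s8: b8⊕b9⊕b10⊕b11⊕b12⊕b13⊕b14⊕b15 = 0⊕0⊕0⊕1⊕0⊕1⊕0⊕0 = 0
Syndrome (s8...s1) = 0000 → position 0 (no error).
Overall parity (XOR of all 16 bits, including p0): 1⊕0⊕1⊕1⊕0⊕0⊕0⊕1⊕0⊕0⊕0⊕1⊕0⊕1⊕0⊕0 = 0
Overall=0, syndrome position=0 → no error.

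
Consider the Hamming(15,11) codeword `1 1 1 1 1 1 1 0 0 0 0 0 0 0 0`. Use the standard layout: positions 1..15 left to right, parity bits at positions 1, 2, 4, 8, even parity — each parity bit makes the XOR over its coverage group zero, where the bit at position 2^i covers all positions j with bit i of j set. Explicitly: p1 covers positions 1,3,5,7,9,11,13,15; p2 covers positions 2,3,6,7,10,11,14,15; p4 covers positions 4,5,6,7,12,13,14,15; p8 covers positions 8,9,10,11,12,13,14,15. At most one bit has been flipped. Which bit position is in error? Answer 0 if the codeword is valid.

s1: b1⊕b3⊕b5⊕b7⊕b9⊕b11⊕b13⊕b15 = 1⊕1⊕1⊕1⊕0⊕0⊕0⊕0 = 0
s2: b2⊕b3⊕b6⊕b7⊕b10⊕b11⊕b14⊕b15 = 1⊕1⊕1⊕1⊕0⊕0⊕0⊕0 = 0
s4: b4⊕b5⊕b6⊕b7⊕b12⊕b13⊕b14⊕b15 = 1⊕1⊕1⊕1⊕0⊕0⊕0⊕0 = 0
s8: b8⊕b9⊕b10⊕b11⊕b12⊕b13⊕b14⊕b15 = 0⊕0⊕0⊕0⊕0⊕0⊕0⊕0 = 0
Syndrome (s8...s1) = 0000 → position 0 (no error).

0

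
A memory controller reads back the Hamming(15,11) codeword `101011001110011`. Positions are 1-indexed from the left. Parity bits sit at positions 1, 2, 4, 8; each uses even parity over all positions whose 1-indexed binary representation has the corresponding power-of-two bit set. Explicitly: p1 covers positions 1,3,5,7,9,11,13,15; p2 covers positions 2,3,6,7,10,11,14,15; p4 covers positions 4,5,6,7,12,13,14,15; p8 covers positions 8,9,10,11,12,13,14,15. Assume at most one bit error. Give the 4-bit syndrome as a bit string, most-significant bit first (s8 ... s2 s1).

s1: b1⊕b3⊕b5⊕b7⊕b9⊕b11⊕b13⊕b15 = 1⊕1⊕1⊕0⊕1⊕1⊕0⊕1 = 0
s2: b2⊕b3⊕b6⊕b7⊕b10⊕b11⊕b14⊕b15 = 0⊕1⊕1⊕0⊕1⊕1⊕1⊕1 = 0
s4: b4⊕b5⊕b6⊕b7⊕b12⊕b13⊕b14⊕b15 = 0⊕1⊕1⊕0⊕0⊕0⊕1⊕1 = 0
s8: b8⊕b9⊕b10⊕b11⊕b12⊕b13⊕b14⊕b15 = 0⊕1⊕1⊕1⊕0⊕0⊕1⊕1 = 1
Syndrome (s8...s1) = 1000 → position 8.

1000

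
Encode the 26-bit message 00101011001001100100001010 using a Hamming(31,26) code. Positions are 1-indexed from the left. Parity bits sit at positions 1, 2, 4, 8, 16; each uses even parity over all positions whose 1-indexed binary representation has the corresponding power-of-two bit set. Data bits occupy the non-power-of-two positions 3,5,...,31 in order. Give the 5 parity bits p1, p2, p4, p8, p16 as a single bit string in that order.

10101

Place data bits at non-power-of-two positions: b3=0, b5=0, b6=1, b7=0, b9=1, b10=0, b11=1, b12=1, b13=0, b14=0, b15=1, b17=0, b18=0, b19=1, b20=1, b21=0, b22=0, b23=1, b24=0, b25=0, b26=0, b27=0, b28=1, b29=0, b30=1, b31=0.
p1 = XOR of data positions {3,5,7,9,11,13,15,17,19,21,23,25,27,29,31} = 0⊕0⊕0⊕1⊕1⊕0⊕1⊕0⊕1⊕0⊕1⊕0⊕0⊕0⊕0 = 1
p2 = XOR of data positions {3,6,7,10,11,14,15,18,19,22,23,26,27,30,31} = 0⊕1⊕0⊕0⊕1⊕0⊕1⊕0⊕1⊕0⊕1⊕0⊕0⊕1⊕0 = 0
p4 = XOR of data positions {5,6,7,12,13,14,15,20,21,22,23,28,29,30,31} = 0⊕1⊕0⊕1⊕0⊕0⊕1⊕1⊕0⊕0⊕1⊕1⊕0⊕1⊕0 = 1
p8 = XOR of data positions {9,10,11,12,13,14,15,24,25,26,27,28,29,30,31} = 1⊕0⊕1⊕1⊕0⊕0⊕1⊕0⊕0⊕0⊕0⊕1⊕0⊕1⊕0 = 0
p16 = XOR of data positions {17,18,19,20,21,22,23,24,25,26,27,28,29,30,31} = 0⊕0⊕1⊕1⊕0⊕0⊕1⊕0⊕0⊕0⊕0⊕1⊕0⊕1⊕0 = 1
Parity bits p1,p2,p4,p8,p16 = 10101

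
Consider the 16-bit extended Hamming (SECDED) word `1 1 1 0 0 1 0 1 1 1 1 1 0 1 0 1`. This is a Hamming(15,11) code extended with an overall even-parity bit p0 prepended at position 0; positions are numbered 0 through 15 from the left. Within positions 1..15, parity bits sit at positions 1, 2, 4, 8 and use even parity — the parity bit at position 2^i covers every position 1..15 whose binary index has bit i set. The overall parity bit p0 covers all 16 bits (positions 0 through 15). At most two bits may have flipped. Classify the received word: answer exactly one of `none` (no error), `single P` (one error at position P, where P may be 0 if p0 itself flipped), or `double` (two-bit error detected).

single 3

s1: b1⊕b3⊕b5⊕b7⊕b9⊕b11⊕b13⊕b15 = 1⊕0⊕1⊕1⊕1⊕1⊕1⊕1 = 1
s2: b2⊕b3⊕b6⊕b7⊕b10⊕b11⊕b14⊕b15 = 1⊕0⊕0⊕1⊕1⊕1⊕0⊕1 = 1
s4: b4⊕b5⊕b6⊕b7⊕b12⊕b13⊕b14⊕b15 = 0⊕1⊕0⊕1⊕0⊕1⊕0⊕1 = 0
s8: b8⊕b9⊕b10⊕b11⊕b12⊕b13⊕b14⊕b15 = 1⊕1⊕1⊕1⊕0⊕1⊕0⊕1 = 0
Syndrome (s8...s1) = 0011 → position 3.
Overall parity (XOR of all 16 bits, including p0): 1⊕1⊕1⊕0⊕0⊕1⊕0⊕1⊕1⊕1⊕1⊕1⊕0⊕1⊕0⊕1 = 1
Overall=1, syndrome position=3 → single-bit error at position 3.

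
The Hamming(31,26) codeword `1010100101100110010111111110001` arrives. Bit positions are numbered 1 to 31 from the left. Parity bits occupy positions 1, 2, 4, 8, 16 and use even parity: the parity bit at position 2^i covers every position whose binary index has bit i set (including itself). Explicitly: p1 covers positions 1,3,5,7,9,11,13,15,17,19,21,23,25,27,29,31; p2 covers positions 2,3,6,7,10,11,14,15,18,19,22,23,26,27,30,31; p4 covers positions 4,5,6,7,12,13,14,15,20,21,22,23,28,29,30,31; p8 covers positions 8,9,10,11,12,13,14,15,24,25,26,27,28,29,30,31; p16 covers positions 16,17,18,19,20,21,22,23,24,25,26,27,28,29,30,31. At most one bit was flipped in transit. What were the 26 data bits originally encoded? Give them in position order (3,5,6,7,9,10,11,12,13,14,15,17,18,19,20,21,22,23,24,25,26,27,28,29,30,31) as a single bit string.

11000110011010111111110001

s1: b1⊕b3⊕b5⊕b7⊕b9⊕b11⊕b13⊕b15⊕b17⊕b19⊕b21⊕b23⊕b25⊕b27⊕b29⊕b31 = 1⊕1⊕1⊕0⊕0⊕1⊕0⊕1⊕0⊕0⊕1⊕1⊕1⊕1⊕0⊕1 = 0
s2: b2⊕b3⊕b6⊕b7⊕b10⊕b11⊕b14⊕b15⊕b18⊕b19⊕b22⊕b23⊕b26⊕b27⊕b30⊕b31 = 0⊕1⊕0⊕0⊕1⊕1⊕1⊕1⊕1⊕0⊕1⊕1⊕1⊕1⊕0⊕1 = 1
s4: b4⊕b5⊕b6⊕b7⊕b12⊕b13⊕b14⊕b15⊕b20⊕b21⊕b22⊕b23⊕b28⊕b29⊕b30⊕b31 = 0⊕1⊕0⊕0⊕0⊕0⊕1⊕1⊕1⊕1⊕1⊕1⊕0⊕0⊕0⊕1 = 0
s8: b8⊕b9⊕b10⊕b11⊕b12⊕b13⊕b14⊕b15⊕b24⊕b25⊕b26⊕b27⊕b28⊕b29⊕b30⊕b31 = 1⊕0⊕1⊕1⊕0⊕0⊕1⊕1⊕1⊕1⊕1⊕1⊕0⊕0⊕0⊕1 = 0
s16: b16⊕b17⊕b18⊕b19⊕b20⊕b21⊕b22⊕b23⊕b24⊕b25⊕b26⊕b27⊕b28⊕b29⊕b30⊕b31 = 0⊕0⊕1⊕0⊕1⊕1⊕1⊕1⊕1⊕1⊕1⊕1⊕0⊕0⊕0⊕1 = 0
Syndrome (s16...s1) = 00010 → position 2.
Flip bit 2: corrected codeword = 1110100101100110010111111110001
Data bits at positions 3,5,6,7,9,10,11,12,13,14,15,17,18,19,20,21,22,23,24,25,26,27,28,29,30,31: 11000110011010111111110001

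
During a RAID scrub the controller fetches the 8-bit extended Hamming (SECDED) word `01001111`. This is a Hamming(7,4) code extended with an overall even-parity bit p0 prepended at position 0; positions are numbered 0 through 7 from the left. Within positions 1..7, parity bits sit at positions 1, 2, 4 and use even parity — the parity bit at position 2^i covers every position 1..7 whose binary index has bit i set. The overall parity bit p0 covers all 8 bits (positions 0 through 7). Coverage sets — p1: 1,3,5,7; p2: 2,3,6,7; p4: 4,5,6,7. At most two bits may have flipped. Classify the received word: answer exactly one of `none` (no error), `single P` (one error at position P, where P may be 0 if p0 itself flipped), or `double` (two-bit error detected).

s1: b1⊕b3⊕b5⊕b7 = 1⊕0⊕1⊕1 = 1
s2: b2⊕b3⊕b6⊕b7 = 0⊕0⊕1⊕1 = 0
s4: b4⊕b5⊕b6⊕b7 = 1⊕1⊕1⊕1 = 0
Syndrome (s4...s1) = 001 → position 1.
Overall parity (XOR of all 8 bits, including p0): 0⊕1⊕0⊕0⊕1⊕1⊕1⊕1 = 1
Overall=1, syndrome position=1 → single-bit error at position 1.

single 1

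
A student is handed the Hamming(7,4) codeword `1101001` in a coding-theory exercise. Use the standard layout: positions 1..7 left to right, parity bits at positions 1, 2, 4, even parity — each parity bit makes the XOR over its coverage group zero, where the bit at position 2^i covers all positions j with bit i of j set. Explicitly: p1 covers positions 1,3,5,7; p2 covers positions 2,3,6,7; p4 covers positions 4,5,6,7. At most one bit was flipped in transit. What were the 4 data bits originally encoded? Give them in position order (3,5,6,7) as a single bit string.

s1: b1⊕b3⊕b5⊕b7 = 1⊕0⊕0⊕1 = 0
s2: b2⊕b3⊕b6⊕b7 = 1⊕0⊕0⊕1 = 0
s4: b4⊕b5⊕b6⊕b7 = 1⊕0⊕0⊕1 = 0
Syndrome (s4...s1) = 000 → position 0 (no error).
No correction needed.
Data bits at positions 3,5,6,7: 0001

0001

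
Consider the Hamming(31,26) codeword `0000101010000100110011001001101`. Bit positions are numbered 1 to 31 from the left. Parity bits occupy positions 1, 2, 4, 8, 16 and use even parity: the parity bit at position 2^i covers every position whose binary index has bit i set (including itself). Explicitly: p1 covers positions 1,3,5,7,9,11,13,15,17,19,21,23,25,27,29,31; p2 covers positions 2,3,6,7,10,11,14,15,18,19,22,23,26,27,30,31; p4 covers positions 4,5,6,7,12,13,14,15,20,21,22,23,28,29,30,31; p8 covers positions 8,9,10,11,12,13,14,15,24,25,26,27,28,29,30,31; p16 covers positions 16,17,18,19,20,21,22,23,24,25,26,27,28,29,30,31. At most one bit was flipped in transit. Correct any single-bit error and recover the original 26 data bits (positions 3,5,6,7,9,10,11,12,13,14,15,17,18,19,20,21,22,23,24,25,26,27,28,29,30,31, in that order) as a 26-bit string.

01011000010110011001001101

s1: b1⊕b3⊕b5⊕b7⊕b9⊕b11⊕b13⊕b15⊕b17⊕b19⊕b21⊕b23⊕b25⊕b27⊕b29⊕b31 = 0⊕0⊕1⊕1⊕1⊕0⊕0⊕0⊕1⊕0⊕1⊕0⊕1⊕0⊕1⊕1 = 0
s2: b2⊕b3⊕b6⊕b7⊕b10⊕b11⊕b14⊕b15⊕b18⊕b19⊕b22⊕b23⊕b26⊕b27⊕b30⊕b31 = 0⊕0⊕0⊕1⊕0⊕0⊕1⊕0⊕1⊕0⊕1⊕0⊕0⊕0⊕0⊕1 = 1
s4: b4⊕b5⊕b6⊕b7⊕b12⊕b13⊕b14⊕b15⊕b20⊕b21⊕b22⊕b23⊕b28⊕b29⊕b30⊕b31 = 0⊕1⊕0⊕1⊕0⊕0⊕1⊕0⊕0⊕1⊕1⊕0⊕1⊕1⊕0⊕1 = 0
s8: b8⊕b9⊕b10⊕b11⊕b12⊕b13⊕b14⊕b15⊕b24⊕b25⊕b26⊕b27⊕b28⊕b29⊕b30⊕b31 = 0⊕1⊕0⊕0⊕0⊕0⊕1⊕0⊕0⊕1⊕0⊕0⊕1⊕1⊕0⊕1 = 0
s16: b16⊕b17⊕b18⊕b19⊕b20⊕b21⊕b22⊕b23⊕b24⊕b25⊕b26⊕b27⊕b28⊕b29⊕b30⊕b31 = 0⊕1⊕1⊕0⊕0⊕1⊕1⊕0⊕0⊕1⊕0⊕0⊕1⊕1⊕0⊕1 = 0
Syndrome (s16...s1) = 00010 → position 2.
Flip bit 2: corrected codeword = 0100101010000100110011001001101
Data bits at positions 3,5,6,7,9,10,11,12,13,14,15,17,18,19,20,21,22,23,24,25,26,27,28,29,30,31: 01011000010110011001001101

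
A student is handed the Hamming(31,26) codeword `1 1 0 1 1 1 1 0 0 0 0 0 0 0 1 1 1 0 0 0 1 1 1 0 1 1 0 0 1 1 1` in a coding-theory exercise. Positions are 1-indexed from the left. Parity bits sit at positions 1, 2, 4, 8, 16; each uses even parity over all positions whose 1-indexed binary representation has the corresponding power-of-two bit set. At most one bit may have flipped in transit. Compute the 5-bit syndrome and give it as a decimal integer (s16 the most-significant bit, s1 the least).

6

s1: b1⊕b3⊕b5⊕b7⊕b9⊕b11⊕b13⊕b15⊕b17⊕b19⊕b21⊕b23⊕b25⊕b27⊕b29⊕b31 = 1⊕0⊕1⊕1⊕0⊕0⊕0⊕1⊕1⊕0⊕1⊕1⊕1⊕0⊕1⊕1 = 0
s2: b2⊕b3⊕b6⊕b7⊕b10⊕b11⊕b14⊕b15⊕b18⊕b19⊕b22⊕b23⊕b26⊕b27⊕b30⊕b31 = 1⊕0⊕1⊕1⊕0⊕0⊕0⊕1⊕0⊕0⊕1⊕1⊕1⊕0⊕1⊕1 = 1
s4: b4⊕b5⊕b6⊕b7⊕b12⊕b13⊕b14⊕b15⊕b20⊕b21⊕b22⊕b23⊕b28⊕b29⊕b30⊕b31 = 1⊕1⊕1⊕1⊕0⊕0⊕0⊕1⊕0⊕1⊕1⊕1⊕0⊕1⊕1⊕1 = 1
s8: b8⊕b9⊕b10⊕b11⊕b12⊕b13⊕b14⊕b15⊕b24⊕b25⊕b26⊕b27⊕b28⊕b29⊕b30⊕b31 = 0⊕0⊕0⊕0⊕0⊕0⊕0⊕1⊕0⊕1⊕1⊕0⊕0⊕1⊕1⊕1 = 0
s16: b16⊕b17⊕b18⊕b19⊕b20⊕b21⊕b22⊕b23⊕b24⊕b25⊕b26⊕b27⊕b28⊕b29⊕b30⊕b31 = 1⊕1⊕0⊕0⊕0⊕1⊕1⊕1⊕0⊕1⊕1⊕0⊕0⊕1⊕1⊕1 = 0
Syndrome (s16...s1) = 00110 → position 6.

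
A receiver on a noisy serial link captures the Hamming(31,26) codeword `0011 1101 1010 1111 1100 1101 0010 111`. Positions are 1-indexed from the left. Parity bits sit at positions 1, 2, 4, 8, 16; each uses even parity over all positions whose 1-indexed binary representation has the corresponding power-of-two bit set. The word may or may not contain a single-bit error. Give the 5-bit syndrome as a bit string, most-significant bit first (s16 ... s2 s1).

s1: b1⊕b3⊕b5⊕b7⊕b9⊕b11⊕b13⊕b15⊕b17⊕b19⊕b21⊕b23⊕b25⊕b27⊕b29⊕b31 = 0⊕1⊕1⊕0⊕1⊕1⊕1⊕1⊕1⊕0⊕1⊕0⊕0⊕1⊕1⊕1 = 1
s2: b2⊕b3⊕b6⊕b7⊕b10⊕b11⊕b14⊕b15⊕b18⊕b19⊕b22⊕b23⊕b26⊕b27⊕b30⊕b31 = 0⊕1⊕1⊕0⊕0⊕1⊕1⊕1⊕1⊕0⊕1⊕0⊕0⊕1⊕1⊕1 = 0
s4: b4⊕b5⊕b6⊕b7⊕b12⊕b13⊕b14⊕b15⊕b20⊕b21⊕b22⊕b23⊕b28⊕b29⊕b30⊕b31 = 1⊕1⊕1⊕0⊕0⊕1⊕1⊕1⊕0⊕1⊕1⊕0⊕0⊕1⊕1⊕1 = 1
s8: b8⊕b9⊕b10⊕b11⊕b12⊕b13⊕b14⊕b15⊕b24⊕b25⊕b26⊕b27⊕b28⊕b29⊕b30⊕b31 = 1⊕1⊕0⊕1⊕0⊕1⊕1⊕1⊕1⊕0⊕0⊕1⊕0⊕1⊕1⊕1 = 1
s16: b16⊕b17⊕b18⊕b19⊕b20⊕b21⊕b22⊕b23⊕b24⊕b25⊕b26⊕b27⊕b28⊕b29⊕b30⊕b31 = 1⊕1⊕1⊕0⊕0⊕1⊕1⊕0⊕1⊕0⊕0⊕1⊕0⊕1⊕1⊕1 = 0
Syndrome (s16...s1) = 01101 → position 13.

01101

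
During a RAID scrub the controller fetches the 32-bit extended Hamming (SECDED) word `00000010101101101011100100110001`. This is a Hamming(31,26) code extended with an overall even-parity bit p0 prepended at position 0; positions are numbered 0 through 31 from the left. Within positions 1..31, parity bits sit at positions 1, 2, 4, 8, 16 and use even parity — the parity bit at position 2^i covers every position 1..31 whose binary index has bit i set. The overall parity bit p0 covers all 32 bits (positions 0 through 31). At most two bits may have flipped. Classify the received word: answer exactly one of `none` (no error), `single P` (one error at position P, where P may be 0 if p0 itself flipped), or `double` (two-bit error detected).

s1: b1⊕b3⊕b5⊕b7⊕b9⊕b11⊕b13⊕b15⊕b17⊕b19⊕b21⊕b23⊕b25⊕b27⊕b29⊕b31 = 0⊕0⊕0⊕0⊕0⊕1⊕1⊕0⊕0⊕1⊕0⊕1⊕0⊕1⊕0⊕1 = 0
s2: b2⊕b3⊕b6⊕b7⊕b10⊕b11⊕b14⊕b15⊕b18⊕b19⊕b22⊕b23⊕b26⊕b27⊕b30⊕b31 = 0⊕0⊕1⊕0⊕1⊕1⊕1⊕0⊕1⊕1⊕0⊕1⊕1⊕1⊕0⊕1 = 0
s4: b4⊕b5⊕b6⊕b7⊕b12⊕b13⊕b14⊕b15⊕b20⊕b21⊕b22⊕b23⊕b28⊕b29⊕b30⊕b31 = 0⊕0⊕1⊕0⊕0⊕1⊕1⊕0⊕1⊕0⊕0⊕1⊕0⊕0⊕0⊕1 = 0
s8: b8⊕b9⊕b10⊕b11⊕b12⊕b13⊕b14⊕b15⊕b24⊕b25⊕b26⊕b27⊕b28⊕b29⊕b30⊕b31 = 1⊕0⊕1⊕1⊕0⊕1⊕1⊕0⊕0⊕0⊕1⊕1⊕0⊕0⊕0⊕1 = 0
s16: b16⊕b17⊕b18⊕b19⊕b20⊕b21⊕b22⊕b23⊕b24⊕b25⊕b26⊕b27⊕b28⊕b29⊕b30⊕b31 = 1⊕0⊕1⊕1⊕1⊕0⊕0⊕1⊕0⊕0⊕1⊕1⊕0⊕0⊕0⊕1 = 0
Syndrome (s16...s1) = 00000 → position 0 (no error).
Overall parity (XOR of all 32 bits, including p0): 0⊕0⊕0⊕0⊕0⊕0⊕1⊕0⊕1⊕0⊕1⊕1⊕0⊕1⊕1⊕0⊕1⊕0⊕1⊕1⊕1⊕0⊕0⊕1⊕0⊕0⊕1⊕1⊕0⊕0⊕0⊕1 = 0
Overall=0, syndrome position=0 → no error.

none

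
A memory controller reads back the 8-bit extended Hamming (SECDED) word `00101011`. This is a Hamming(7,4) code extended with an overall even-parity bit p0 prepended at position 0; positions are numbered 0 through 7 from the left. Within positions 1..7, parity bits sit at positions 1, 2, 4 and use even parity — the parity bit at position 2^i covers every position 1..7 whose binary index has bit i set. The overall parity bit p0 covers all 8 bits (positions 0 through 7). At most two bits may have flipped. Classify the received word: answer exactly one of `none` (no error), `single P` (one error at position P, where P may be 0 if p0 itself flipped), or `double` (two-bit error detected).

s1: b1⊕b3⊕b5⊕b7 = 0⊕0⊕0⊕1 = 1
s2: b2⊕b3⊕b6⊕b7 = 1⊕0⊕1⊕1 = 1
s4: b4⊕b5⊕b6⊕b7 = 1⊕0⊕1⊕1 = 1
Syndrome (s4...s1) = 111 → position 7.
Overall parity (XOR of all 8 bits, including p0): 0⊕0⊕1⊕0⊕1⊕0⊕1⊕1 = 0
Overall=0, syndrome position=7 → double-bit error detected (uncorrectable).

double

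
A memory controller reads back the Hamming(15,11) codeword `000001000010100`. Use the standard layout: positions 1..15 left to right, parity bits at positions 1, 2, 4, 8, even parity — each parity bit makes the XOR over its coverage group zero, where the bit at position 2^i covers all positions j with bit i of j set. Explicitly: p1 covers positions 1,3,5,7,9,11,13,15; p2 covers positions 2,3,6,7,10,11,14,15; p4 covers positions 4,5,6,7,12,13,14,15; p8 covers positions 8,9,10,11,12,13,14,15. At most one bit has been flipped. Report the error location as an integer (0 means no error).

s1: b1⊕b3⊕b5⊕b7⊕b9⊕b11⊕b13⊕b15 = 0⊕0⊕0⊕0⊕0⊕1⊕1⊕0 = 0
s2: b2⊕b3⊕b6⊕b7⊕b10⊕b11⊕b14⊕b15 = 0⊕0⊕1⊕0⊕0⊕1⊕0⊕0 = 0
s4: b4⊕b5⊕b6⊕b7⊕b12⊕b13⊕b14⊕b15 = 0⊕0⊕1⊕0⊕0⊕1⊕0⊕0 = 0
s8: b8⊕b9⊕b10⊕b11⊕b12⊕b13⊕b14⊕b15 = 0⊕0⊕0⊕1⊕0⊕1⊕0⊕0 = 0
Syndrome (s8...s1) = 0000 → position 0 (no error).

0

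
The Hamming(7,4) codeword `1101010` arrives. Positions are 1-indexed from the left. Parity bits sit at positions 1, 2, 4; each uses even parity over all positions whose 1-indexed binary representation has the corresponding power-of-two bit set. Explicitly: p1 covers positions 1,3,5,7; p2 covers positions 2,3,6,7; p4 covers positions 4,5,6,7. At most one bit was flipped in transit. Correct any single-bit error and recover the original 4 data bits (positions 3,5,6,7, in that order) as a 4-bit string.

s1: b1⊕b3⊕b5⊕b7 = 1⊕0⊕0⊕0 = 1
s2: b2⊕b3⊕b6⊕b7 = 1⊕0⊕1⊕0 = 0
s4: b4⊕b5⊕b6⊕b7 = 1⊕0⊕1⊕0 = 0
Syndrome (s4...s1) = 001 → position 1.
Flip bit 1: corrected codeword = 0101010
Data bits at positions 3,5,6,7: 0010

0010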